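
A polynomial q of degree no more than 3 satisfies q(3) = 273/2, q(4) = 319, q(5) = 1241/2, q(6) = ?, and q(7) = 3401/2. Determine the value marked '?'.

On equispaced nodes a degree-3 polynomial has vanishing fourth forward difference, so
  q(3) - 4·q(4) + 6·q(5) - 4·q(6) + q(7) = 0.
Substituting the known values and solving for q(6):
  -4·q(6) = -4284
  q(6) = 1071.

1071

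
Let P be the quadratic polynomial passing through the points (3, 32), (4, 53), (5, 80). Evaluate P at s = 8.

197

Using the Lagrange interpolation formula with nodes 3, 4, 5:
  L_0(s) = (s - 4)(s - 5) / 2
  L_1(s) = (s - 3)(s - 5) / -1
  L_2(s) = (s - 3)(s - 4) / 2
Then P(s) = 32·L_0(s) + 53·L_1(s) + 80·L_2(s).
Expanding and collecting terms gives P(s) = 3s^2 + 5.
Evaluating at s = 8: P(8) = 197.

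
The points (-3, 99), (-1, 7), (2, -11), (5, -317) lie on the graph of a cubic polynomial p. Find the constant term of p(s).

Write p(s) = as^3 + bs^2 + cs + d. Substituting each data point gives a linear system:
  -27a + 9b - 3c + d = 99
  -a + b - c + d = 7
  8a + 4b + 2c + d = -11
  125a + 25b + 5c + d = -317
Solving the system yields a = -3, b = 2, c = 1, d = 3.
So p(s) = -3s³ + 2s² + s + 3.
The constant term is 3.

3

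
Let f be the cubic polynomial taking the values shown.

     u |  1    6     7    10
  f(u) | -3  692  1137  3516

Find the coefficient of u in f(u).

Write f(u) = au^3 + bu^2 + cu + d. Substituting each data point gives a linear system:
  a + b + c + d = -3
  216a + 36b + 6c + d = 692
  343a + 49b + 7c + d = 1137
  1000a + 100b + 10c + d = 3516
Solving the system yields a = 4, b = -5, c = 2, d = -4.
So f(u) = 4u^3 - 5u^2 + 2u - 4.
The coefficient of u is 2.

2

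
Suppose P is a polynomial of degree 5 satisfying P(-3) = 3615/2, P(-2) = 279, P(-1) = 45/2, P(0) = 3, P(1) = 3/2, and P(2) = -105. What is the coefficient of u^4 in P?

Write P(u) = au^5 + bu^4 + cu^3 + du^2 + eu + k. Substituting each data point gives a linear system:
  -243a + 81b - 27c + 9d - 3e + k = 3615/2
  -32a + 16b - 8c + 4d - 2e + k = 279
  -a + b - c + d - e + k = 45/2
  k = 3
  a + b + c + d + e + k = 3/2
  32a + 16b + 8c + 4d + 2e + k = -105
Solving the system yields a = -6, b = 4, c = 3/2, d = 5, e = -6, k = 3.
So P(u) = -6u^5 + 4u^4 + (3/2)u^3 + 5u^2 - 6u + 3.
The coefficient of u^4 is 4.

4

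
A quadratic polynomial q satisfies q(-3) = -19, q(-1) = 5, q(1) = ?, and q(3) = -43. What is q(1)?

The 3 known points determine the degree-2 polynomial uniquely.
Write q(x) = ax^2 + bx + c. Substituting each data point gives a linear system:
  9a - 3b + c = -19
  a - b + c = 5
  9a + 3b + c = -43
Solving the system yields a = -4, b = -4, c = 5.
So q(x) = -4x^2 - 4x + 5.
Then q(1) = -3.

-3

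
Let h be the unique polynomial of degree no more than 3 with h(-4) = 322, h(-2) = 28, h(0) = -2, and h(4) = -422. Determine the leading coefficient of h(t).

-6

Write h(t) = at^3 + bt^2 + ct + d. Substituting each data point gives a linear system:
  -64a + 16b - 4c + d = 322
  -8a + 4b - 2c + d = 28
  d = -2
  64a + 16b + 4c + d = -422
Solving the system yields a = -6, b = -3, c = 3, d = -2.
So h(t) = -6t^3 - 3t^2 + 3t - 2.
The leading coefficient is -6.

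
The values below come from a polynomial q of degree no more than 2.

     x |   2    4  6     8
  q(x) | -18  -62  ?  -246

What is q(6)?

On equispaced nodes a degree-2 polynomial has vanishing third forward difference, so
  - q(2) + 3·q(4) - 3·q(6) + q(8) = 0.
Substituting the known values and solving for q(6):
  -3·q(6) = 414
  q(6) = -138.

-138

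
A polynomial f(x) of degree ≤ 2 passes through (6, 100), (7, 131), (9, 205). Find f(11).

295

Using the Lagrange interpolation formula with nodes 6, 7, 9:
  L_0(x) = (x - 7)(x - 9) / 3
  L_1(x) = (x - 6)(x - 9) / -2
  L_2(x) = (x - 6)(x - 7) / 6
Then f(x) = 100·L_0(x) + 131·L_1(x) + 205·L_2(x).
Expanding and collecting terms gives f(x) = 2x^2 + 5x - 2.
Evaluating at x = 11: f(11) = 295.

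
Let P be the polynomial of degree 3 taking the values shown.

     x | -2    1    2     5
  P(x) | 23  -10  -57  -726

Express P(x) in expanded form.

P(x) = -5x^3 - 4x^2 - 1

Write P(x) = ax^3 + bx^2 + cx + d. Substituting each data point gives a linear system:
  -8a + 4b - 2c + d = 23
  a + b + c + d = -10
  8a + 4b + 2c + d = -57
  125a + 25b + 5c + d = -726
Solving the system yields a = -5, b = -4, c = 0, d = -1.
So P(x) = -5x^3 - 4x^2 - 1.
Check: P(-2) = 23. ✓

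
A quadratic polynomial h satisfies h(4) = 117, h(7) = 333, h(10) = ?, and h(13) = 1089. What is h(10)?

On equispaced nodes a degree-2 polynomial has vanishing third forward difference, so
  - h(4) + 3·h(7) - 3·h(10) + h(13) = 0.
Substituting the known values and solving for h(10):
  -3·h(10) = -1971
  h(10) = 657.

657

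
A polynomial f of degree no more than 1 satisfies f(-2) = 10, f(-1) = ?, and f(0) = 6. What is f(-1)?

8

On equispaced nodes a degree-1 polynomial has vanishing second forward difference, so
  f(-2) - 2·f(-1) + f(0) = 0.
Substituting the known values and solving for f(-1):
  -2·f(-1) = -16
  f(-1) = 8.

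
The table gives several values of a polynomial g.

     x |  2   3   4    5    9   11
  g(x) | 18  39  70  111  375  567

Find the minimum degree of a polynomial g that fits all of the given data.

Divided differences on the nodes 2, 3, 4, 5, 9, 11:
  order 0: 18  39  70  111  375  567
  order 1: 21  31  41  66  96
  order 2: 5  5  5  5
  order 3: 0  0  0
  order 4: 0  0
  order 5: 0
The order-2 divided differences are all 5 (nonzero) and every higher order vanishes, so the data lies on a polynomial of degree exactly 2.

2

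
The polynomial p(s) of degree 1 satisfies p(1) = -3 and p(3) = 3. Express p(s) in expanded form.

Write p(s) = as + b. Substituting each data point gives a linear system:
  a + b = -3
  3a + b = 3
Solving the system yields a = 3, b = -6.
So p(s) = 3s - 6.
Check: p(1) = -3. ✓

p(s) = 3s - 6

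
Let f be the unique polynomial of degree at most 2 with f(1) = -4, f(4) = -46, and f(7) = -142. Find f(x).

Write f(x) = ax^2 + bx + c. Substituting each data point gives a linear system:
  a + b + c = -4
  16a + 4b + c = -46
  49a + 7b + c = -142
Solving the system yields a = -3, b = 1, c = -2.
So f(x) = -3x^2 + x - 2.
Check: f(1) = -4. ✓

f(x) = -3x^2 + x - 2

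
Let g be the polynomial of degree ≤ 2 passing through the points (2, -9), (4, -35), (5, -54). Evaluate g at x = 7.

Using the Lagrange interpolation formula with nodes 2, 4, 5:
  L_0(x) = (x - 4)(x - 5) / 6
  L_1(x) = (x - 2)(x - 5) / -2
  L_2(x) = (x - 2)(x - 4) / 3
Then g(x) = -9·L_0(x) - 35·L_1(x) - 54·L_2(x).
Expanding and collecting terms gives g(x) = -2x^2 - x + 1.
Evaluating at x = 7: g(7) = -104.

-104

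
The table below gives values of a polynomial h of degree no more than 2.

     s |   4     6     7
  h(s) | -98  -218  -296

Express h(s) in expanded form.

h(s) = -6s^2 - 2

Write h(s) = as^2 + bs + c. Substituting each data point gives a linear system:
  16a + 4b + c = -98
  36a + 6b + c = -218
  49a + 7b + c = -296
Solving the system yields a = -6, b = 0, c = -2.
So h(s) = -6s² - 2.
Check: h(6) = -218. ✓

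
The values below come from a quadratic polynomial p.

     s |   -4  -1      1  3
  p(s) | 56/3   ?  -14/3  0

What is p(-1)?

-4/3

The 3 known points determine the degree-2 polynomial uniquely.
Write p(s) = as^2 + bs + c. Substituting each data point gives a linear system:
  16a - 4b + c = 56/3
  a + b + c = -14/3
  9a + 3b + c = 0
Solving the system yields a = 1, b = -5/3, c = -4.
So p(s) = s^2 - (5/3)s - 4.
Then p(-1) = -4/3.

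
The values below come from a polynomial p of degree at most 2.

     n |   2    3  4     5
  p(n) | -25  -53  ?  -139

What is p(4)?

On equispaced nodes a degree-2 polynomial has vanishing third forward difference, so
  - p(2) + 3·p(3) - 3·p(4) + p(5) = 0.
Substituting the known values and solving for p(4):
  -3·p(4) = 273
  p(4) = -91.

-91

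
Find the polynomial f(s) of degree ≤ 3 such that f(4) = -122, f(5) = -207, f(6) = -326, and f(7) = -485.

f(s) = -s^3 - 2s^2 - 6s - 2

Write f(s) = as^3 + bs^2 + cs + d. Substituting each data point gives a linear system:
  64a + 16b + 4c + d = -122
  125a + 25b + 5c + d = -207
  216a + 36b + 6c + d = -326
  343a + 49b + 7c + d = -485
Solving the system yields a = -1, b = -2, c = -6, d = -2.
So f(s) = -s³ - 2s² - 6s - 2.
Check: f(5) = -207. ✓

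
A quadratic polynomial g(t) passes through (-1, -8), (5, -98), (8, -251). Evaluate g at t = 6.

Using the Lagrange interpolation formula with nodes -1, 5, 8:
  L_0(t) = (t - 5)(t - 8) / 54
  L_1(t) = (t + 1)(t - 8) / -18
  L_2(t) = (t + 1)(t - 5) / 27
Then g(t) = -8·L_0(t) - 98·L_1(t) - 251·L_2(t).
Expanding and collecting terms gives g(t) = -4t² + t - 3.
Evaluating at t = 6: g(6) = -141.

-141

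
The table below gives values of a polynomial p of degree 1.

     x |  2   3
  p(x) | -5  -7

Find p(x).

p(x) = -2x - 1

Write p(x) = ax + b. Substituting each data point gives a linear system:
  2a + b = -5
  3a + b = -7
Solving the system yields a = -2, b = -1.
So p(x) = -2x - 1.
Check: p(2) = -5. ✓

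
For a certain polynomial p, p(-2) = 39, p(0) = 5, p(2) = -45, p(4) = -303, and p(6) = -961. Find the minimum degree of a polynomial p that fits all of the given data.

3

Forward differences of the values at n = -2, 0, 2, 4, 6:
  p  : 39  5  -45  -303  -961
  Δ  : -34  -50  -258  -658
  Δ^2: -16  -208  -400
  Δ^3: -192  -192
  Δ^4: 0
The third differences are constant (-192) and nonzero, while all higher differences vanish, so the minimal degree is 3.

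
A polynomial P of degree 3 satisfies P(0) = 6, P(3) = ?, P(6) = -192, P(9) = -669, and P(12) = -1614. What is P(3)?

-21

The 4 known points determine the degree-3 polynomial uniquely.
Write P(s) = as^3 + bs^2 + cs + d. Substituting each data point gives a linear system:
  d = 6
  216a + 36b + 6c + d = -192
  729a + 81b + 9c + d = -669
  1728a + 144b + 12c + d = -1614
Solving the system yields a = -1, b = 1, c = -3, d = 6.
So P(s) = -s³ + s² - 3s + 6.
Then P(3) = -21.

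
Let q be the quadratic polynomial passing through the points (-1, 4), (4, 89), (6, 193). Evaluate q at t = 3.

52

Write q(t) = at^2 + bt + c. Substituting each data point gives a linear system:
  a - b + c = 4
  16a + 4b + c = 89
  36a + 6b + c = 193
Solving the system yields a = 5, b = 2, c = 1.
So q(t) = 5t^2 + 2t + 1.
Then q(3) = 52.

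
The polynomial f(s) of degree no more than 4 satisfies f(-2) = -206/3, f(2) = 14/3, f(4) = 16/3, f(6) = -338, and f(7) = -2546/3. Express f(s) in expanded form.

f(s) = -s^4 + 5s^3 - 3s^2 - (5/3)s - 4

Write f(s) = as^4 + bs^3 + cs^2 + ds + e. Substituting each data point gives a linear system:
  16a - 8b + 4c - 2d + e = -206/3
  16a + 8b + 4c + 2d + e = 14/3
  256a + 64b + 16c + 4d + e = 16/3
  1296a + 216b + 36c + 6d + e = -338
  2401a + 343b + 49c + 7d + e = -2546/3
Solving the system yields a = -1, b = 5, c = -3, d = -5/3, e = -4.
So f(s) = -s^4 + 5s^3 - 3s^2 - (5/3)s - 4.
Check: f(2) = 14/3. ✓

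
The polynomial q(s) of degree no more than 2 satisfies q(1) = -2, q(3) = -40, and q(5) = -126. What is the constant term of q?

Write q(s) = as^2 + bs + c. Substituting each data point gives a linear system:
  a + b + c = -2
  9a + 3b + c = -40
  25a + 5b + c = -126
Solving the system yields a = -6, b = 5, c = -1.
So q(s) = -6s^2 + 5s - 1.
The constant term is -1.

-1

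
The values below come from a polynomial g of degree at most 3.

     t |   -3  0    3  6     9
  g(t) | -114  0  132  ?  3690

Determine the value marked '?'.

The 4 known points determine the degree-3 polynomial uniquely.
Write g(t) = at^3 + bt^2 + ct + d. Substituting each data point gives a linear system:
  -27a + 9b - 3c + d = -114
  d = 0
  27a + 9b + 3c + d = 132
  729a + 81b + 9c + d = 3690
Solving the system yields a = 5, b = 1, c = -4, d = 0.
So g(t) = 5t³ + t² - 4t.
Then g(6) = 1092.

1092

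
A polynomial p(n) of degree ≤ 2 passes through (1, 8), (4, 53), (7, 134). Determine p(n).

p(n) = 2n^2 + 5n + 1

Write p(n) = an^2 + bn + c. Substituting each data point gives a linear system:
  a + b + c = 8
  16a + 4b + c = 53
  49a + 7b + c = 134
Solving the system yields a = 2, b = 5, c = 1.
So p(n) = 2n² + 5n + 1.
Check: p(1) = 8. ✓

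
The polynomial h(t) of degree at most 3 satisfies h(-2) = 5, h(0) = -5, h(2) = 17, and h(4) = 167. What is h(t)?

h(t) = 2t^3 + 4t^2 - 5t - 5

Write h(t) = at^3 + bt^2 + ct + d. Substituting each data point gives a linear system:
  -8a + 4b - 2c + d = 5
  d = -5
  8a + 4b + 2c + d = 17
  64a + 16b + 4c + d = 167
Solving the system yields a = 2, b = 4, c = -5, d = -5.
So h(t) = 2t^3 + 4t^2 - 5t - 5.
Check: h(0) = -5. ✓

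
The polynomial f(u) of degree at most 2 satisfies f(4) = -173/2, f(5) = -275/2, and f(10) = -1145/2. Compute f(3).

Write f(u) = au^2 + bu + c. Substituting each data point gives a linear system:
  16a + 4b + c = -173/2
  25a + 5b + c = -275/2
  100a + 10b + c = -1145/2
Solving the system yields a = -6, b = 3, c = -5/2.
So f(u) = -6u² + 3u - 5/2.
Then f(3) = -95/2.

-95/2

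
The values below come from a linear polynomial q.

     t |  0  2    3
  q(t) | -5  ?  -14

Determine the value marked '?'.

-11

The 2 known points determine the degree-1 polynomial uniquely.
Write q(t) = at + b. Substituting each data point gives a linear system:
  b = -5
  3a + b = -14
Solving the system yields a = -3, b = -5.
So q(t) = -3t - 5.
Then q(2) = -11.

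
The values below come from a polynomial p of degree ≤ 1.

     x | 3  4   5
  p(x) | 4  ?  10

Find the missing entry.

7

On equispaced nodes a degree-1 polynomial has vanishing second forward difference, so
  p(3) - 2·p(4) + p(5) = 0.
Substituting the known values and solving for p(4):
  -2·p(4) = -14
  p(4) = 7.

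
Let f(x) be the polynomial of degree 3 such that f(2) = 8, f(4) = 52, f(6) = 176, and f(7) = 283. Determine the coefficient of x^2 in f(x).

-2

Write f(x) = ax^3 + bx^2 + cx + d. Substituting each data point gives a linear system:
  8a + 4b + 2c + d = 8
  64a + 16b + 4c + d = 52
  216a + 36b + 6c + d = 176
  343a + 49b + 7c + d = 283
Solving the system yields a = 1, b = -2, c = 6, d = -4.
So f(x) = x³ - 2x² + 6x - 4.
The coefficient of x^2 is -2.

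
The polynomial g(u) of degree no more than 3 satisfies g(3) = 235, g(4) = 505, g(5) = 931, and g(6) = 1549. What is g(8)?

3505

Using the Lagrange interpolation formula with nodes 3, 4, 5, 6:
  L_0(u) = (u - 4)(u - 5)(u - 6) / -6
  L_1(u) = (u - 3)(u - 5)(u - 6) / 2
  L_2(u) = (u - 3)(u - 4)(u - 6) / -2
  L_3(u) = (u - 3)(u - 4)(u - 5) / 6
Then g(u) = 235·L_0(u) + 505·L_1(u) + 931·L_2(u) + 1549·L_3(u).
Expanding and collecting terms gives g(u) = 6u^3 + 6u^2 + 6u + 1.
Evaluating at u = 8: g(8) = 3505.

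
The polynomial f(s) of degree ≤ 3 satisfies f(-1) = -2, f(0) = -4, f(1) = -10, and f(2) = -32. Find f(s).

f(s) = -2s^3 - 2s^2 - 2s - 4

Write f(s) = as^3 + bs^2 + cs + d. Substituting each data point gives a linear system:
  -a + b - c + d = -2
  d = -4
  a + b + c + d = -10
  8a + 4b + 2c + d = -32
Solving the system yields a = -2, b = -2, c = -2, d = -4.
So f(s) = -2s³ - 2s² - 2s - 4.
Check: f(-1) = -2. ✓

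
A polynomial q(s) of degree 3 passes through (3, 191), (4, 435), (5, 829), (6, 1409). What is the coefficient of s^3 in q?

Write q(s) = as^3 + bs^2 + cs + d. Substituting each data point gives a linear system:
  27a + 9b + 3c + d = 191
  64a + 16b + 4c + d = 435
  125a + 25b + 5c + d = 829
  216a + 36b + 6c + d = 1409
Solving the system yields a = 6, b = 3, c = 1, d = -1.
So q(s) = 6s^3 + 3s^2 + s - 1.
The leading coefficient is 6.

6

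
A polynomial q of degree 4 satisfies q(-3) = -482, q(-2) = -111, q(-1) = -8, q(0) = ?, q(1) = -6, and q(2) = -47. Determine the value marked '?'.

On equispaced nodes a degree-4 polynomial has vanishing fifth forward difference, so
  - q(-3) + 5·q(-2) - 10·q(-1) + 10·q(0) - 5·q(1) + q(2) = 0.
Substituting the known values and solving for q(0):
  10·q(0) = 10
  q(0) = 1.

1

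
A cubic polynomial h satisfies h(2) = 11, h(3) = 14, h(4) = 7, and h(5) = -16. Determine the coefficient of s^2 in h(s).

Write h(s) = as^3 + bs^2 + cs + d. Substituting each data point gives a linear system:
  8a + 4b + 2c + d = 11
  27a + 9b + 3c + d = 14
  64a + 16b + 4c + d = 7
  125a + 25b + 5c + d = -16
Solving the system yields a = -1, b = 4, c = 2, d = -1.
So h(s) = -s^3 + 4s^2 + 2s - 1.
The coefficient of s^2 is 4.

4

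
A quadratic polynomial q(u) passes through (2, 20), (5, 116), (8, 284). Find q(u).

q(u) = 4u^2 + 4u - 4

Write q(u) = au^2 + bu + c. Substituting each data point gives a linear system:
  4a + 2b + c = 20
  25a + 5b + c = 116
  64a + 8b + c = 284
Solving the system yields a = 4, b = 4, c = -4.
So q(u) = 4u² + 4u - 4.
Check: q(5) = 116. ✓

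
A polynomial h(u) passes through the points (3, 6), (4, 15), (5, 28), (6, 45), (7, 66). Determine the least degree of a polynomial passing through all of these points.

Divided differences on the nodes 3, 4, 5, 6, 7:
  order 0: 6  15  28  45  66
  order 1: 9  13  17  21
  order 2: 2  2  2
  order 3: 0  0
  order 4: 0
The order-2 divided differences are all 2 (nonzero) and every higher order vanishes, so the data lies on a polynomial of degree exactly 2.

2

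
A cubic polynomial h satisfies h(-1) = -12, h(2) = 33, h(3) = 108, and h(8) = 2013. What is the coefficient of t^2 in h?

Write h(t) = at^3 + bt^2 + ct + d. Substituting each data point gives a linear system:
  -a + b - c + d = -12
  8a + 4b + 2c + d = 33
  27a + 9b + 3c + d = 108
  512a + 64b + 8c + d = 2013
Solving the system yields a = 4, b = -1, c = 4, d = -3.
So h(t) = 4t^3 - t^2 + 4t - 3.
The coefficient of t^2 is -1.

-1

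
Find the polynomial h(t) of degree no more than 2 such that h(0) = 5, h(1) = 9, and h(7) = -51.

Using the Lagrange interpolation formula with nodes 0, 1, 7:
  L_0(t) = (t - 1)(t - 7) / 7
  L_1(t) = t(t - 7) / -6
  L_2(t) = t(t - 1) / 42
Then h(t) = 5·L_0(t) + 9·L_1(t) - 51·L_2(t).
Expanding and collecting terms gives h(t) = -2t² + 6t + 5.
Check: h(1) = 9. ✓

h(t) = -2t^2 + 6t + 5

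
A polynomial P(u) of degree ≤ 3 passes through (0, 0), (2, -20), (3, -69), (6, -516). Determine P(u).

P(u) = -2u^3 - 3u^2 + 4u

Write P(u) = au^3 + bu^2 + cu + d. Substituting each data point gives a linear system:
  d = 0
  8a + 4b + 2c + d = -20
  27a + 9b + 3c + d = -69
  216a + 36b + 6c + d = -516
Solving the system yields a = -2, b = -3, c = 4, d = 0.
So P(u) = -2u^3 - 3u^2 + 4u.
Check: P(2) = -20. ✓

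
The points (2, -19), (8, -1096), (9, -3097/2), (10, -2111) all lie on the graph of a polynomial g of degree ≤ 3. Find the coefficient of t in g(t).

-3/2

Write g(t) = at^3 + bt^2 + ct + d. Substituting each data point gives a linear system:
  8a + 4b + 2c + d = -19
  512a + 64b + 8c + d = -1096
  729a + 81b + 9c + d = -3097/2
  1000a + 100b + 10c + d = -2111
Solving the system yields a = -2, b = -1, c = -3/2, d = 4.
So g(t) = -2t^3 - t^2 - (3/2)t + 4.
The coefficient of t is -3/2.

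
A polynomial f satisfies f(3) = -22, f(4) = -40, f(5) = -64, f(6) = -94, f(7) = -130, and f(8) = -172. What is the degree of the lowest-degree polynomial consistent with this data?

Forward differences of the values at t = 3, 4, 5, 6, 7, 8:
  f  : -22  -40  -64  -94  -130  -172
  Δ  : -18  -24  -30  -36  -42
  Δ^2: -6  -6  -6  -6
  Δ^3: 0  0  0
  Δ^4: 0  0
  Δ^5: 0
The second differences are constant (-6) and nonzero, while all higher differences vanish, so the minimal degree is 2.

2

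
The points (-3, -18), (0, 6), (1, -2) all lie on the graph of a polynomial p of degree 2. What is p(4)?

Using the Lagrange interpolation formula with nodes -3, 0, 1:
  L_0(u) = u(u - 1) / 12
  L_1(u) = (u + 3)(u - 1) / -3
  L_2(u) = (u + 3)u / 4
Then p(u) = -18·L_0(u) + 6·L_1(u) - 2·L_2(u).
Expanding and collecting terms gives p(u) = -4u^2 - 4u + 6.
Evaluating at u = 4: p(4) = -74.

-74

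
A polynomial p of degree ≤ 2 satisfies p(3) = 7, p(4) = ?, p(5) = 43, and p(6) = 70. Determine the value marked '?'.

22

On equispaced nodes a degree-2 polynomial has vanishing third forward difference, so
  - p(3) + 3·p(4) - 3·p(5) + p(6) = 0.
Substituting the known values and solving for p(4):
  3·p(4) = 66
  p(4) = 22.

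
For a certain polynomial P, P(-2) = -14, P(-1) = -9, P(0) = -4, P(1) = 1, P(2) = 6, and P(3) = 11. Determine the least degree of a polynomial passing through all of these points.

Forward differences of the values at s = -2, -1, 0, 1, 2, 3:
  P  : -14  -9  -4  1  6  11
  Δ  : 5  5  5  5  5
  Δ^2: 0  0  0  0
  Δ^3: 0  0  0
  Δ^4: 0  0
  Δ^5: 0
The first differences are constant (5) and nonzero, while all higher differences vanish, so the minimal degree is 1.

1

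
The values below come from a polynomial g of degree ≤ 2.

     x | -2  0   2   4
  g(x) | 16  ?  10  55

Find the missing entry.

-3

The 3 known points determine the degree-2 polynomial uniquely.
Write g(x) = ax^2 + bx + c. Substituting each data point gives a linear system:
  4a - 2b + c = 16
  4a + 2b + c = 10
  16a + 4b + c = 55
Solving the system yields a = 4, b = -3/2, c = -3.
So g(x) = 4x^2 - (3/2)x - 3.
Then g(0) = -3.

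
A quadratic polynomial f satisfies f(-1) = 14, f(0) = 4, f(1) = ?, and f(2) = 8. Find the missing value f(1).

On equispaced nodes a degree-2 polynomial has vanishing third forward difference, so
  - f(-1) + 3·f(0) - 3·f(1) + f(2) = 0.
Substituting the known values and solving for f(1):
  -3·f(1) = -6
  f(1) = 2.

2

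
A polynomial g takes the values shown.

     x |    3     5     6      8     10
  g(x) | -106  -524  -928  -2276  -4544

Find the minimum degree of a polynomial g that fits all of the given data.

Divided differences on the nodes 3, 5, 6, 8, 10:
  order 0: -106  -524  -928  -2276  -4544
  order 1: -209  -404  -674  -1134
  order 2: -65  -90  -115
  order 3: -5  -5
  order 4: 0
The order-3 divided differences are all -5 (nonzero) and every higher order vanishes, so the data lies on a polynomial of degree exactly 3.

3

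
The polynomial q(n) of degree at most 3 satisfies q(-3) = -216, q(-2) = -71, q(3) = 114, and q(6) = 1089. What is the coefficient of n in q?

Write q(n) = an^3 + bn^2 + cn + d. Substituting each data point gives a linear system:
  -27a + 9b - 3c + d = -216
  -8a + 4b - 2c + d = -71
  27a + 9b + 3c + d = 114
  216a + 36b + 6c + d = 1089
Solving the system yields a = 6, b = -6, c = 1, d = 3.
So q(n) = 6n^3 - 6n^2 + n + 3.
The coefficient of n is 1.

1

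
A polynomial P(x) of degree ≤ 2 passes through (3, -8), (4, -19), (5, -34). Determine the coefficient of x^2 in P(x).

-2

Write P(x) = ax^2 + bx + c. Substituting each data point gives a linear system:
  9a + 3b + c = -8
  16a + 4b + c = -19
  25a + 5b + c = -34
Solving the system yields a = -2, b = 3, c = 1.
So P(x) = -2x^2 + 3x + 1.
The leading coefficient is -2.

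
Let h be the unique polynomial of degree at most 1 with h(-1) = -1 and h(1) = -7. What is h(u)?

h(u) = -3u - 4

Using the Lagrange interpolation formula with nodes -1, 1:
  L_0(u) = (u - 1) / -2
  L_1(u) = (u + 1) / 2
Then h(u) = -1·L_0(u) - 7·L_1(u).
Expanding and collecting terms gives h(u) = -3u - 4.
Check: h(1) = -7. ✓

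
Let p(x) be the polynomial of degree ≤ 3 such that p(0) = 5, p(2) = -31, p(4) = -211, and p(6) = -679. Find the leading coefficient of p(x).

-3

Write p(x) = ax^3 + bx^2 + cx + d. Substituting each data point gives a linear system:
  d = 5
  8a + 4b + 2c + d = -31
  64a + 16b + 4c + d = -211
  216a + 36b + 6c + d = -679
Solving the system yields a = -3, b = 0, c = -6, d = 5.
So p(x) = -3x^3 - 6x + 5.
The leading coefficient is -3.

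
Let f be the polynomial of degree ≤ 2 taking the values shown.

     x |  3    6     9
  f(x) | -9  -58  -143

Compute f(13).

Using the Lagrange interpolation formula with nodes 3, 6, 9:
  L_0(x) = (x - 6)(x - 9) / 18
  L_1(x) = (x - 3)(x - 9) / -9
  L_2(x) = (x - 3)(x - 6) / 18
Then f(x) = -9·L_0(x) - 58·L_1(x) - 143·L_2(x).
Expanding and collecting terms gives f(x) = -2x^2 + (5/3)x + 4.
Evaluating at x = 13: f(13) = -937/3.

-937/3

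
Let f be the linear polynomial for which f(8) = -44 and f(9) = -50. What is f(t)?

f(t) = -6t + 4

Using the Lagrange interpolation formula with nodes 8, 9:
  L_0(t) = (t - 9) / -1
  L_1(t) = (t - 8) / 1
Then f(t) = -44·L_0(t) - 50·L_1(t).
Expanding and collecting terms gives f(t) = -6t + 4.
Check: f(9) = -50. ✓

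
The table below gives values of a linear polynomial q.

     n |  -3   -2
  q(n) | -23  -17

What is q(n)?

q(n) = 6n - 5

Write q(n) = an + b. Substituting each data point gives a linear system:
  -3a + b = -23
  -2a + b = -17
Solving the system yields a = 6, b = -5.
So q(n) = 6n - 5.
Check: q(-2) = -17. ✓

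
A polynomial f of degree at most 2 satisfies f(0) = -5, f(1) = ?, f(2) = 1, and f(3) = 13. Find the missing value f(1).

-5

The 3 known points determine the degree-2 polynomial uniquely.
Write f(x) = ax^2 + bx + c. Substituting each data point gives a linear system:
  c = -5
  4a + 2b + c = 1
  9a + 3b + c = 13
Solving the system yields a = 3, b = -3, c = -5.
So f(x) = 3x^2 - 3x - 5.
Then f(1) = -5.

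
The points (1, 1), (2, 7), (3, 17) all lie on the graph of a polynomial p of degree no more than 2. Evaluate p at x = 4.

Forward differences of the values at x = 1, 2, 3:
  p  : 1  7  17
  Δ  : 6  10
  Δ^2: 4
The second differences are constant, confirming degree 2.
Interpolating (Newton forward form) and evaluating at x = 4 gives p(4) = 31.

31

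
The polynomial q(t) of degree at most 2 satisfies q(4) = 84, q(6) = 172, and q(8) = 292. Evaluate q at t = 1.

Forward differences of the values at t = 4, 6, 8:
  q  : 84  172  292
  Δ  : 88  120
  Δ^2: 32
The second differences are constant, confirming degree 2.
Interpolating (Newton forward form) and evaluating at t = 1 gives q(1) = 12.

12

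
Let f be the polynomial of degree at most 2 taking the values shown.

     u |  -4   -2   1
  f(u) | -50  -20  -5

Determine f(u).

Write f(u) = au^2 + bu + c. Substituting each data point gives a linear system:
  16a - 4b + c = -50
  4a - 2b + c = -20
  a + b + c = -5
Solving the system yields a = -2, b = 3, c = -6.
So f(u) = -2u^2 + 3u - 6.
Check: f(1) = -5. ✓

f(u) = -2u^2 + 3u - 6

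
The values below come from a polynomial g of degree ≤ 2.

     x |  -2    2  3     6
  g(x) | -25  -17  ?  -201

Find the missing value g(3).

-45

The 3 known points determine the degree-2 polynomial uniquely.
Write g(x) = ax^2 + bx + c. Substituting each data point gives a linear system:
  4a - 2b + c = -25
  4a + 2b + c = -17
  36a + 6b + c = -201
Solving the system yields a = -6, b = 2, c = 3.
So g(x) = -6x^2 + 2x + 3.
Then g(3) = -45.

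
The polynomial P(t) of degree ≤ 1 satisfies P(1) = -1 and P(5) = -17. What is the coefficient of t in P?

-4

Write P(t) = at + b. Substituting each data point gives a linear system:
  a + b = -1
  5a + b = -17
Solving the system yields a = -4, b = 3.
So P(t) = -4t + 3.
The leading coefficient is -4.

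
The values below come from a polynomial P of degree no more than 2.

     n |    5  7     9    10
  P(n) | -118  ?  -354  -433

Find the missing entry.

The 3 known points determine the degree-2 polynomial uniquely.
Write P(n) = an^2 + bn + c. Substituting each data point gives a linear system:
  25a + 5b + c = -118
  81a + 9b + c = -354
  100a + 10b + c = -433
Solving the system yields a = -4, b = -3, c = -3.
So P(n) = -4n^2 - 3n - 3.
Then P(7) = -220.

-220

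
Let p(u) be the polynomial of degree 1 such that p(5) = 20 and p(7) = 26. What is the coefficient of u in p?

3

Write p(u) = au + b. Substituting each data point gives a linear system:
  5a + b = 20
  7a + b = 26
Solving the system yields a = 3, b = 5.
So p(u) = 3u + 5.
The leading coefficient is 3.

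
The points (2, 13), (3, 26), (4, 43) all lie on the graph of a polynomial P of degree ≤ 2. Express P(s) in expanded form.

P(s) = 2s^2 + 3s - 1

Using the Lagrange interpolation formula with nodes 2, 3, 4:
  L_0(s) = (s - 3)(s - 4) / 2
  L_1(s) = (s - 2)(s - 4) / -1
  L_2(s) = (s - 2)(s - 3) / 2
Then P(s) = 13·L_0(s) + 26·L_1(s) + 43·L_2(s).
Expanding and collecting terms gives P(s) = 2s^2 + 3s - 1.
Check: P(3) = 26. ✓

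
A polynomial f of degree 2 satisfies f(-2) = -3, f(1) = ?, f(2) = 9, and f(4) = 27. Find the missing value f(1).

3

The 3 known points determine the degree-2 polynomial uniquely.
Write f(u) = au^2 + bu + c. Substituting each data point gives a linear system:
  4a - 2b + c = -3
  4a + 2b + c = 9
  16a + 4b + c = 27
Solving the system yields a = 1, b = 3, c = -1.
So f(u) = u^2 + 3u - 1.
Then f(1) = 3.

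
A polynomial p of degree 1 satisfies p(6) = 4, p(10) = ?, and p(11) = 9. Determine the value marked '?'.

The 2 known points determine the degree-1 polynomial uniquely.
Write p(u) = au + b. Substituting each data point gives a linear system:
  6a + b = 4
  11a + b = 9
Solving the system yields a = 1, b = -2.
So p(u) = u - 2.
Then p(10) = 8.

8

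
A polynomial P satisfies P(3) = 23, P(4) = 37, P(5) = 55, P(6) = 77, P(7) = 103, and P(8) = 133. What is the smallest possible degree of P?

Forward differences of the values at u = 3, 4, 5, 6, 7, 8:
  P  : 23  37  55  77  103  133
  Δ  : 14  18  22  26  30
  Δ^2: 4  4  4  4
  Δ^3: 0  0  0
  Δ^4: 0  0
  Δ^5: 0
The second differences are constant (4) and nonzero, while all higher differences vanish, so the minimal degree is 2.

2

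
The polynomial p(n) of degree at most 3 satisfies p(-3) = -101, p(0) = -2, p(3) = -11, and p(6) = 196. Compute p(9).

Using the Lagrange interpolation formula with nodes -3, 0, 3, 6:
  L_0(n) = n(n - 3)(n - 6) / -162
  L_1(n) = (n + 3)(n - 3)(n - 6) / 54
  L_2(n) = (n + 3)n(n - 6) / -54
  L_3(n) = (n + 3)n(n - 3) / 162
Then p(n) = -101·L_0(n) - 2·L_1(n) - 11·L_2(n) + 196·L_3(n).
Expanding and collecting terms gives p(n) = 2n^3 - 6n^2 - 3n - 2.
Evaluating at n = 9: p(9) = 943.

943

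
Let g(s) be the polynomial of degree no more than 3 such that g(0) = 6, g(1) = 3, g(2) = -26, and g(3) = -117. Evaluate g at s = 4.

Forward differences of the values at s = 0, 1, 2, 3:
  g  : 6  3  -26  -117
  Δ  : -3  -29  -91
  Δ^2: -26  -62
  Δ^3: -36
The third differences are constant, confirming degree 3.
Interpolating (Newton forward form) and evaluating at s = 4 gives g(4) = -306.

-306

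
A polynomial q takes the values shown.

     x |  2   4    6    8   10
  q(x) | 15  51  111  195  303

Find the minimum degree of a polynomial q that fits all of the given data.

2

Forward differences of the values at x = 2, 4, 6, 8, 10:
  q  : 15  51  111  195  303
  Δ  : 36  60  84  108
  Δ^2: 24  24  24
  Δ^3: 0  0
  Δ^4: 0
The second differences are constant (24) and nonzero, while all higher differences vanish, so the minimal degree is 2.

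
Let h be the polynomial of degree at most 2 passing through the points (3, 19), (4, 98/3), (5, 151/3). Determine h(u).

Write h(u) = au^2 + bu + c. Substituting each data point gives a linear system:
  9a + 3b + c = 19
  16a + 4b + c = 98/3
  25a + 5b + c = 151/3
Solving the system yields a = 2, b = -1/3, c = 2.
So h(u) = 2u^2 - (1/3)u + 2.
Check: h(5) = 151/3. ✓

h(u) = 2u^2 - (1/3)u + 2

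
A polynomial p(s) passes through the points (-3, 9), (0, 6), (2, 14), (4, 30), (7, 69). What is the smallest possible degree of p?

Divided differences on the nodes -3, 0, 2, 4, 7:
  order 0: 9  6  14  30  69
  order 1: -1  4  8  13
  order 2: 1  1  1
  order 3: 0  0
  order 4: 0
The order-2 divided differences are all 1 (nonzero) and every higher order vanishes, so the data lies on a polynomial of degree exactly 2.

2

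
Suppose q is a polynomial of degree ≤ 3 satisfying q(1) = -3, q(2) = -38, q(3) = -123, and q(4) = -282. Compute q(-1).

Using the Lagrange interpolation formula with nodes 1, 2, 3, 4:
  L_0(t) = (t - 2)(t - 3)(t - 4) / -6
  L_1(t) = (t - 1)(t - 3)(t - 4) / 2
  L_2(t) = (t - 1)(t - 2)(t - 4) / -2
  L_3(t) = (t - 1)(t - 2)(t - 3) / 6
Then q(t) = -3·L_0(t) - 38·L_1(t) - 123·L_2(t) - 282·L_3(t).
Expanding and collecting terms gives q(t) = -4t^3 - t^2 - 4t + 6.
Evaluating at t = -1: q(-1) = 13.

13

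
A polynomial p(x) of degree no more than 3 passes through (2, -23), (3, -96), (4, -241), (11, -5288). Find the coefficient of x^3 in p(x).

-4

Write p(x) = ax^3 + bx^2 + cx + d. Substituting each data point gives a linear system:
  8a + 4b + 2c + d = -23
  27a + 9b + 3c + d = -96
  64a + 16b + 4c + d = -241
  1331a + 121b + 11c + d = -5288
Solving the system yields a = -4, b = 0, c = 3, d = 3.
So p(x) = -4x³ + 3x + 3.
The leading coefficient is -4.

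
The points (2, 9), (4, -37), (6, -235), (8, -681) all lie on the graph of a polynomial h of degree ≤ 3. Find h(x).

h(x) = -2x^3 + 5x^2 + 3x - 1

Write h(x) = ax^3 + bx^2 + cx + d. Substituting each data point gives a linear system:
  8a + 4b + 2c + d = 9
  64a + 16b + 4c + d = -37
  216a + 36b + 6c + d = -235
  512a + 64b + 8c + d = -681
Solving the system yields a = -2, b = 5, c = 3, d = -1.
So h(x) = -2x³ + 5x² + 3x - 1.
Check: h(4) = -37. ✓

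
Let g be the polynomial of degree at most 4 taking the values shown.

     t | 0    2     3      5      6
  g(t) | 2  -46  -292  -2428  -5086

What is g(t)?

g(t) = -4t^4 + 2t^2 + 4t + 2

Write g(t) = at^4 + bt^3 + ct^2 + dt + e. Substituting each data point gives a linear system:
  e = 2
  16a + 8b + 4c + 2d + e = -46
  81a + 27b + 9c + 3d + e = -292
  625a + 125b + 25c + 5d + e = -2428
  1296a + 216b + 36c + 6d + e = -5086
Solving the system yields a = -4, b = 0, c = 2, d = 4, e = 2.
So g(t) = -4t^4 + 2t^2 + 4t + 2.
Check: g(3) = -292. ✓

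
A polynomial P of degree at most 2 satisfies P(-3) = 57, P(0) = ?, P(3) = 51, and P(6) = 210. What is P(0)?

On equispaced nodes a degree-2 polynomial has vanishing third forward difference, so
  - P(-3) + 3·P(0) - 3·P(3) + P(6) = 0.
Substituting the known values and solving for P(0):
  3·P(0) = 0
  P(0) = 0.

0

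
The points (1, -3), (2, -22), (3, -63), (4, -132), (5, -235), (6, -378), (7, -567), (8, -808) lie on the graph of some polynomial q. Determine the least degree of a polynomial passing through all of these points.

3

Forward differences of the values at t = 1, 2, 3, 4, 5, 6, 7, 8:
  q  : -3  -22  -63  -132  -235  -378  -567  -808
  Δ  : -19  -41  -69  -103  -143  -189  -241
  Δ^2: -22  -28  -34  -40  -46  -52
  Δ^3: -6  -6  -6  -6  -6
  Δ^4: 0  0  0  0
  Δ^5: 0  0  0
  Δ^6: 0  0
  Δ^7: 0
The third differences are constant (-6) and nonzero, while all higher differences vanish, so the minimal degree is 3.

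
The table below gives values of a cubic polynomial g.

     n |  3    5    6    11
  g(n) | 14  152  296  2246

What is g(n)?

Using the Lagrange interpolation formula with nodes 3, 5, 6, 11:
  L_0(n) = (n - 5)(n - 6)(n - 11) / -48
  L_1(n) = (n - 3)(n - 6)(n - 11) / 12
  L_2(n) = (n - 3)(n - 5)(n - 11) / -15
  L_3(n) = (n - 3)(n - 5)(n - 6) / 240
Then g(n) = 14·L_0(n) + 152·L_1(n) + 296·L_2(n) + 2246·L_3(n).
Expanding and collecting terms gives g(n) = 2n³ - 3n² - 5n + 2.
Check: g(6) = 296. ✓

g(n) = 2n^3 - 3n^2 - 5n + 2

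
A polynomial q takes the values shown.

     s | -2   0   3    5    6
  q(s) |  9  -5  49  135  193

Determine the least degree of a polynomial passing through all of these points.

Divided differences on the nodes -2, 0, 3, 5, 6:
  order 0: 9  -5  49  135  193
  order 1: -7  18  43  58
  order 2: 5  5  5
  order 3: 0  0
  order 4: 0
The order-2 divided differences are all 5 (nonzero) and every higher order vanishes, so the data lies on a polynomial of degree exactly 2.

2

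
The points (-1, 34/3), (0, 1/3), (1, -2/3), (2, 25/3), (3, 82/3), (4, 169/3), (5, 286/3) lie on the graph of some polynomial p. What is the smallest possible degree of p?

2

Forward differences of the values at t = -1, 0, 1, 2, 3, 4, 5:
  p  : 34/3  1/3  -2/3  25/3  82/3  169/3  286/3
  Δ  : -11  -1  9  19  29  39
  Δ^2: 10  10  10  10  10
  Δ^3: 0  0  0  0
  Δ^4: 0  0  0
  Δ^5: 0  0
  Δ^6: 0
The second differences are constant (10) and nonzero, while all higher differences vanish, so the minimal degree is 2.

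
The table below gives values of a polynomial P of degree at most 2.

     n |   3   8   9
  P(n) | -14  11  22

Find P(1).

Write P(n) = an^2 + bn + c. Substituting each data point gives a linear system:
  9a + 3b + c = -14
  64a + 8b + c = 11
  81a + 9b + c = 22
Solving the system yields a = 1, b = -6, c = -5.
So P(n) = n² - 6n - 5.
Then P(1) = -10.

-10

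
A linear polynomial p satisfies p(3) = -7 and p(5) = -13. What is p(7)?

Using the Lagrange interpolation formula with nodes 3, 5:
  L_0(u) = (u - 5) / -2
  L_1(u) = (u - 3) / 2
Then p(u) = -7·L_0(u) - 13·L_1(u).
Expanding and collecting terms gives p(u) = -3u + 2.
Evaluating at u = 7: p(7) = -19.

-19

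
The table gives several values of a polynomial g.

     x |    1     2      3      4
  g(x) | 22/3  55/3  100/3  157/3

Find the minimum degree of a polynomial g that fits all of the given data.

2

Forward differences of the values at x = 1, 2, 3, 4:
  g  : 22/3  55/3  100/3  157/3
  Δ  : 11  15  19
  Δ^2: 4  4
  Δ^3: 0
The second differences are constant (4) and nonzero, while all higher differences vanish, so the minimal degree is 2.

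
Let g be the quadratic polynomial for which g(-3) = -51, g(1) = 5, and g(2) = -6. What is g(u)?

Write g(u) = au^2 + bu + c. Substituting each data point gives a linear system:
  9a - 3b + c = -51
  a + b + c = 5
  4a + 2b + c = -6
Solving the system yields a = -5, b = 4, c = 6.
So g(u) = -5u^2 + 4u + 6.
Check: g(-3) = -51. ✓

g(u) = -5u^2 + 4u + 6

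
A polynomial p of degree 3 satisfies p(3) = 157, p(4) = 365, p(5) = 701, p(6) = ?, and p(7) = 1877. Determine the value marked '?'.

1195

The 4 known points determine the degree-3 polynomial uniquely.
Write p(n) = an^3 + bn^2 + cn + d. Substituting each data point gives a linear system:
  27a + 9b + 3c + d = 157
  64a + 16b + 4c + d = 365
  125a + 25b + 5c + d = 701
  343a + 49b + 7c + d = 1877
Solving the system yields a = 5, b = 4, c = -5, d = 1.
So p(n) = 5n^3 + 4n^2 - 5n + 1.
Then p(6) = 1195.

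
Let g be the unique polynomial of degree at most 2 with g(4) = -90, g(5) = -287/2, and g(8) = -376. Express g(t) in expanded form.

g(t) = -6t^2 + (1/2)t + 4

Using the Lagrange interpolation formula with nodes 4, 5, 8:
  L_0(t) = (t - 5)(t - 8) / 4
  L_1(t) = (t - 4)(t - 8) / -3
  L_2(t) = (t - 4)(t - 5) / 12
Then g(t) = -90·L_0(t) - 287/2·L_1(t) - 376·L_2(t).
Expanding and collecting terms gives g(t) = -6t^2 + (1/2)t + 4.
Check: g(8) = -376. ✓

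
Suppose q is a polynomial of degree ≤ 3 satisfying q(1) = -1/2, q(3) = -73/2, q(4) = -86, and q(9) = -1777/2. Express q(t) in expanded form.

Using the Lagrange interpolation formula with nodes 1, 3, 4, 9:
  L_0(t) = (t - 3)(t - 4)(t - 9) / -48
  L_1(t) = (t - 1)(t - 4)(t - 9) / 12
  L_2(t) = (t - 1)(t - 3)(t - 9) / -15
  L_3(t) = (t - 1)(t - 3)(t - 4) / 240
Then q(t) = -1/2·L_0(t) - 73/2·L_1(t) - 86·L_2(t) - 1777/2·L_3(t).
Expanding and collecting terms gives q(t) = -t^3 - (5/2)t^2 + 5t - 2.
Check: q(3) = -73/2. ✓

q(t) = -t^3 - (5/2)t^2 + 5t - 2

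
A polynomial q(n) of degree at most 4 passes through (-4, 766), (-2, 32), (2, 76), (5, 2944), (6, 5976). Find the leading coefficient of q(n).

Write q(n) = an^4 + bn^3 + cn^2 + dn + e. Substituting each data point gives a linear system:
  256a - 64b + 16c - 4d + e = 766
  16a - 8b + 4c - 2d + e = 32
  16a + 8b + 4c + 2d + e = 76
  625a + 125b + 25c + 5d + e = 2944
  1296a + 216b + 36c + 6d + e = 5976
Solving the system yields a = 4, b = 4, c = -1, d = -5, e = -6.
So q(n) = 4n⁴ + 4n³ - n² - 5n - 6.
The leading coefficient is 4.

4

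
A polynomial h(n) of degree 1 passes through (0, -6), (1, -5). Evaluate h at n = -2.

Write h(n) = an + b. Substituting each data point gives a linear system:
  b = -6
  a + b = -5
Solving the system yields a = 1, b = -6.
So h(n) = n - 6.
Then h(-2) = -8.

-8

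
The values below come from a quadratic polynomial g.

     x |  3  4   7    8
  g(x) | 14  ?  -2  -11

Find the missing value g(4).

The 3 known points determine the degree-2 polynomial uniquely.
Write g(x) = ax^2 + bx + c. Substituting each data point gives a linear system:
  9a + 3b + c = 14
  49a + 7b + c = -2
  64a + 8b + c = -11
Solving the system yields a = -1, b = 6, c = 5.
So g(x) = -x^2 + 6x + 5.
Then g(4) = 13.

13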